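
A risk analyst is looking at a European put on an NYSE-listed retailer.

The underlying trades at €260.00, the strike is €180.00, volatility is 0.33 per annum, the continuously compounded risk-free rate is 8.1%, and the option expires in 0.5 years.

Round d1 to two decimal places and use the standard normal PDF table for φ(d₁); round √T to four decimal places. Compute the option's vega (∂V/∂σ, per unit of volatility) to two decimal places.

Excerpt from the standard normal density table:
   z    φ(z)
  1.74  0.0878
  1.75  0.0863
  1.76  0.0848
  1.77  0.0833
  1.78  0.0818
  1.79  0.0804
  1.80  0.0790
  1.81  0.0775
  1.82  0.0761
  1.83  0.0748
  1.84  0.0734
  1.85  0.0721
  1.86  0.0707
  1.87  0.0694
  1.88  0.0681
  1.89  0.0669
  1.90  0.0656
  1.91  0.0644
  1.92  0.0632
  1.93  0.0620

12.76

σ√T = 0.33 × 0.7071 = 0.2333
ln(S/K) + (r + σ²/2)T = ln(260/180) + (0.081 + 0.33²/2)·0.5 = 0.3677 + 0.0677 = 0.4354
d₁ = 0.4354 / 0.2333 = 1.8661 → 1.87
√T = √0.5 = 0.7071
φ(d₁) = φ(1.87) = 0.0694
vega = S·φ(d₁)·√T = 260·0.0694·0.7071 = 12.7589
(Vega is the same for a European call and put with the same parameters.)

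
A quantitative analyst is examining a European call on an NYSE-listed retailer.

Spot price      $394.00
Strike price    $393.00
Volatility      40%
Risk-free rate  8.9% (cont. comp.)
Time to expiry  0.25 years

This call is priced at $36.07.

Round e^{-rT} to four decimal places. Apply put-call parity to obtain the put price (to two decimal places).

$26.42

exp(−rT) = exp(−0.089·0.25) = 0.9780
Put-call parity: C − P = S − K·e^(−rT) = 394 − 393·0.9780 = 394 − 384.3540 = 9.6460
P = C − (C − P) = 36.07 − (9.6460) = 26.4240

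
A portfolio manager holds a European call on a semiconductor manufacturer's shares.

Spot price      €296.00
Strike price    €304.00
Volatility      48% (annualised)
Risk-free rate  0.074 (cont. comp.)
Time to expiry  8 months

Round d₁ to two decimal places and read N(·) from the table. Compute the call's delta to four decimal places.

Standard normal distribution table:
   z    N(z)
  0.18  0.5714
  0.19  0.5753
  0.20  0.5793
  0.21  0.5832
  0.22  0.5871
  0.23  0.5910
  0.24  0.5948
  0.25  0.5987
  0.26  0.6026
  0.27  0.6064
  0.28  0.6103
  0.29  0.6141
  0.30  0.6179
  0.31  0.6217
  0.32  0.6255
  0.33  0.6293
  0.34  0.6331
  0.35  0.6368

0.5987

σ√T = 0.48·√0.6667 = 0.3919
d₁ = [ln(296/304) + (0.074 + 0.48²/2)·0.6667] / 0.3919 = [-0.0267 + 0.1261] / 0.3919 = 0.2538 which rounds to 0.25
N(d₁) = N(0.25) = 0.5987
Δ_call = N(d₁) = 0.5987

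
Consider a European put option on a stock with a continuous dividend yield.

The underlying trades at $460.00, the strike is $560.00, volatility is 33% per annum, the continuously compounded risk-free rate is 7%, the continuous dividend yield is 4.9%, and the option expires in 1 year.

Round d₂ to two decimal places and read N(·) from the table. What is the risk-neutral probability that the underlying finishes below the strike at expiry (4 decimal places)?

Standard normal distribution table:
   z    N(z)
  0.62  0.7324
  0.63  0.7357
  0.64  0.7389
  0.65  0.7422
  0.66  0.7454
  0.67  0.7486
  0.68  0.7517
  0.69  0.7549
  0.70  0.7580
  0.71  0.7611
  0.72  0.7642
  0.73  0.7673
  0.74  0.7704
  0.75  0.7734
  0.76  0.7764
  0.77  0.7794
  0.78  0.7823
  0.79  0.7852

0.7580

σ√T = 0.33·√1 = 0.3300
d₁ = [ln(460/560) + (0.07 − 0.049 + ½·0.33²)·1] / (σ√T) = (-0.1967 + 0.0755) / 0.3300 = -0.3675 which rounds to -0.37
d₂ = -0.3675 − 0.3300 = -0.6975 which rounds to -0.70
Risk-neutral Pr[S_T < K] = N(−d₂) = N(0.70) = 0.7580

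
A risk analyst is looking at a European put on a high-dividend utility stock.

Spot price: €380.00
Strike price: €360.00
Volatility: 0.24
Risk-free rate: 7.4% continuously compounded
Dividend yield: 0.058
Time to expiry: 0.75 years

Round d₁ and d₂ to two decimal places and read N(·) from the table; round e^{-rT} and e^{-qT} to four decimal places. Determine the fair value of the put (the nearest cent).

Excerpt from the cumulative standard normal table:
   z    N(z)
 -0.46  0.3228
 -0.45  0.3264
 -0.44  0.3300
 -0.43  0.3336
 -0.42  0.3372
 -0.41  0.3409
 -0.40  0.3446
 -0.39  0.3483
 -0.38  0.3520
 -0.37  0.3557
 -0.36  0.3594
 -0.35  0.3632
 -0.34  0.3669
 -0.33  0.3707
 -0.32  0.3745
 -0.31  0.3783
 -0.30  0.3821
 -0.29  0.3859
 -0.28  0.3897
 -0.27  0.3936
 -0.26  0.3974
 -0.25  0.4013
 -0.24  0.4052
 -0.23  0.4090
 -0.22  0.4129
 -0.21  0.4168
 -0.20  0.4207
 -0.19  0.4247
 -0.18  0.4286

€19.27

T = 0.75;  σ√T = 0.2078
d₁ = [ln(380/360) + (0.074 − 0.058 + 0.24²/2)·0.75] / 0.2078 = [0.0541 + 0.0336] / 0.2078 = 0.4218 ≈ 0.42
d₂ = d₁ − σ√T = 0.4218 − 0.2078 = 0.2139 ≈ 0.21
e^(−qT) = e^(−0.058·0.75) = 0.9574;  e^(−rT) = e^(−0.074·0.75) = 0.9460
N(−d₂) = N(-0.21) = 0.4168;  N(−d₁) = N(-0.42) = 0.3372
P = 360·0.9460·0.4168 − 380·0.9574·0.3372 = 141.9454 − 122.6774 = 19.2680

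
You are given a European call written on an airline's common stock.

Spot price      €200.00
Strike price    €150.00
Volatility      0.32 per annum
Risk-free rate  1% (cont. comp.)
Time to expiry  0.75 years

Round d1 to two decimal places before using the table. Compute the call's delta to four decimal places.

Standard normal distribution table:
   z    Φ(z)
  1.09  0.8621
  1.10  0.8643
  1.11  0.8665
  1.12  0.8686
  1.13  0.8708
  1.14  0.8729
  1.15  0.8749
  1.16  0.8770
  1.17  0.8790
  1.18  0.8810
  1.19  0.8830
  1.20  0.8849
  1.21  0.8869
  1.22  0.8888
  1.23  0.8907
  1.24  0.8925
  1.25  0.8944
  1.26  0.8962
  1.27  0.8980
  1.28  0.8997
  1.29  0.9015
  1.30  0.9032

0.8849

σ√T = 0.32 × 0.8660 = 0.2771
ln(S/K) + (r + σ²/2)T = ln(200/150) + (0.01 + 0.32²/2)·0.75 = 0.2877 + 0.0459 = 0.3336
d₁ = 0.3336 / 0.2771 = 1.2037 → 1.20
N(d₁) = N(1.20) = 0.8849
Δ_call = N(d₁) = 0.8849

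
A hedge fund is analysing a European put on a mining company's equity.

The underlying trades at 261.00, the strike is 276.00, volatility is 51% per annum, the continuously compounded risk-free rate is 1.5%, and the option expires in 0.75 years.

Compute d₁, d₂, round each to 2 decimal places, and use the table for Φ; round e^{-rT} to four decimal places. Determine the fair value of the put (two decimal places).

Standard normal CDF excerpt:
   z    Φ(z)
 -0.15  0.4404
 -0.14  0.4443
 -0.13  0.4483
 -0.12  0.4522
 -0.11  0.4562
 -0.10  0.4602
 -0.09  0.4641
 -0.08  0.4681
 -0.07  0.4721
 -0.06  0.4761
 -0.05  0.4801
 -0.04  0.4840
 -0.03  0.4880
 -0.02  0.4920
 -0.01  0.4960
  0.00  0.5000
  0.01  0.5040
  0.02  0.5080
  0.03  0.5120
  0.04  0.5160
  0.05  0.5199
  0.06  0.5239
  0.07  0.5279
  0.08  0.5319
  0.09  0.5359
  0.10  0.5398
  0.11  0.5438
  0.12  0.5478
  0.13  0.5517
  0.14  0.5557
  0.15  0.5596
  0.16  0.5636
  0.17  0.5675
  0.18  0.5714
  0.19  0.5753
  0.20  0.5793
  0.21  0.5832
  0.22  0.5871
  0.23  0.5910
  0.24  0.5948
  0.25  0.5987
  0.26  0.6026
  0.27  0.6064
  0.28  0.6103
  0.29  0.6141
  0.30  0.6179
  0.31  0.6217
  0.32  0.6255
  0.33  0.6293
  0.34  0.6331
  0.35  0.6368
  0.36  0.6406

52.68

T = 0.75;  σ√T = 0.4417
d₁ = [ln(261/276) + (0.015 + 0.51²/2)·0.75] / 0.4417 = [-0.0559 + 0.1088] / 0.4417 = 0.1198 ⇒ 0.12
d₂ = d₁ − σ√T = 0.1198 − 0.4417 = -0.3219 ⇒ -0.32
exp(−rT) = exp(−0.015·0.75) = 0.9888
N(−d₂) = N(0.32) = 0.6255;  N(−d₁) = N(-0.12) = 0.4522
P = 276·0.9888·0.6255 − 261·0.4522 = 170.7045 − 118.0242 = 52.6803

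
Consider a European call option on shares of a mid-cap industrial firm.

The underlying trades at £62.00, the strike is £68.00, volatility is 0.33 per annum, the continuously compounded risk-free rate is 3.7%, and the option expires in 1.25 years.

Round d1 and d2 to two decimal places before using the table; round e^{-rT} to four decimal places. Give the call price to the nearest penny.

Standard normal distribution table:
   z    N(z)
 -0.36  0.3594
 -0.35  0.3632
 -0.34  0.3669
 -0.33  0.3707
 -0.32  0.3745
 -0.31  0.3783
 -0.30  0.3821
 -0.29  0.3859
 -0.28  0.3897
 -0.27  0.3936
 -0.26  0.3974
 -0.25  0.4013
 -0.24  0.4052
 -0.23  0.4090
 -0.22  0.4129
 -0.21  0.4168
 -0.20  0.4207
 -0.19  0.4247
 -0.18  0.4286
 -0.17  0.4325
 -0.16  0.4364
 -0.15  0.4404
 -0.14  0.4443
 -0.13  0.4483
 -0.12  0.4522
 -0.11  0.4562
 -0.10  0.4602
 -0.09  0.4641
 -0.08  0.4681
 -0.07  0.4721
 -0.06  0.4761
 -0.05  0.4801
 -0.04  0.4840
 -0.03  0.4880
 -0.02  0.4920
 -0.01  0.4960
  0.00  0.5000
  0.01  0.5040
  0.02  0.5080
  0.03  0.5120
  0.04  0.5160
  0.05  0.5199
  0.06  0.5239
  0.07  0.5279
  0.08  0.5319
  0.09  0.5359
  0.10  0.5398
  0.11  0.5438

σ√T = 0.33·√1.25 = 0.3690
d₁ = [ln(62/68) + (0.037 + 0.33²/2)·1.25] / 0.3690 = [-0.0924 + 0.1143] / 0.3690 = 0.0595 → 0.06
d₂ = d₁ − σ√T = 0.0595 − 0.3690 = -0.3095 → -0.31
e^(−rT) = e^(−0.037·1.25) = 0.9548
N(d₁) = N(0.06) = 0.5239;  N(d₂) = N(-0.31) = 0.3783
C = 62·0.5239 − 68·0.9548·0.3783 = 32.4818 − 24.5617 = 7.9201

£7.92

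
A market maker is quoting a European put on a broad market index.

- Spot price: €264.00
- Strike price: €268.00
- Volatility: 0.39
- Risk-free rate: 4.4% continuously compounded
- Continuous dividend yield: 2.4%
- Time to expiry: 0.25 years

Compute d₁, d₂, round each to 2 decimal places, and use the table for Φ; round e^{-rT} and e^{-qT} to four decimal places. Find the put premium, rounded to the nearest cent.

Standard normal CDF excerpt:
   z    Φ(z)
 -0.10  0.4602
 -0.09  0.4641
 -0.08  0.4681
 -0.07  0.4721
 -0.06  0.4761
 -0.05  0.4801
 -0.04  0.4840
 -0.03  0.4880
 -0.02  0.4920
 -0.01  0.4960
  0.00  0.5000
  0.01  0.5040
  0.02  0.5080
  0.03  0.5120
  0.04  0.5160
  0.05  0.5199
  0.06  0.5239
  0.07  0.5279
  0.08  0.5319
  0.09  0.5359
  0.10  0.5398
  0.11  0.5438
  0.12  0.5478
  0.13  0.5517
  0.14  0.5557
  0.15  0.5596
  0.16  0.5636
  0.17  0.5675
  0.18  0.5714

σ√T = 0.39 × 0.5000 = 0.1950
d₁ = [ln(264/268) + (0.044 − 0.024 + 0.39²/2)·0.25] / 0.1950 = [-0.0150 + 0.0240] / 0.1950 = 0.0460 ≈ 0.05
d₂ = d₁ − σ√T = 0.0460 − 0.1950 = -0.1490 ≈ -0.15
e^(−qT) = e^(−0.024·0.25) = 0.9940;  e^(−rT) = e^(−0.044·0.25) = 0.9891
P = 268·0.9891·N(0.15) − 264·0.9940·N(-0.05) = 268·0.9891·0.5596 − 264·0.9940·0.4801 = 148.3381 − 125.9859 = 22.3522

€22.35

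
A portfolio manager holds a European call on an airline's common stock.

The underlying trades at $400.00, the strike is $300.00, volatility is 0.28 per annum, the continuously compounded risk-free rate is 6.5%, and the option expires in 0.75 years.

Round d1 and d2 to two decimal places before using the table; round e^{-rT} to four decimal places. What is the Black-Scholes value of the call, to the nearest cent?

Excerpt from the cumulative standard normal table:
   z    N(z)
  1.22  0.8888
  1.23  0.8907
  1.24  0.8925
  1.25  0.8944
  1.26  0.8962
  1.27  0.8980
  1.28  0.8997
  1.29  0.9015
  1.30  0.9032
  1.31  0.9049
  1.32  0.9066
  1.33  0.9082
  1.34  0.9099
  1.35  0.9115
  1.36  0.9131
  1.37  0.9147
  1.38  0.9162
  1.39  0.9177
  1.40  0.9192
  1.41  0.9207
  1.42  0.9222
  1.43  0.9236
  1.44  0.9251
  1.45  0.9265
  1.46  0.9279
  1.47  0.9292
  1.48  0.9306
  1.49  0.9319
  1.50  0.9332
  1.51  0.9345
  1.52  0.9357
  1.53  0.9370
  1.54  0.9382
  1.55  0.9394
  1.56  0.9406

$117.22

σ√T = 0.28·√0.75 = 0.2425
ln(S/K) + (r + σ²/2)T = ln(400/300) + (0.065 + 0.28²/2)·0.75 = 0.2877 + 0.0782 = 0.3658
d₁ = 0.3658 / 0.2425 = 1.5087 → 1.51
d₂ = d₁ − σ√T = 1.5087 − 0.2425 = 1.2662 → 1.27
e^(−rT) = e^(−0.065·0.75) = 0.9524
N(d₁) = N(1.51) = 0.9345;  N(d₂) = N(1.27) = 0.8980
C = 400·0.9345 − 300·0.9524·0.8980 = 373.8000 − 256.5766 = 117.2234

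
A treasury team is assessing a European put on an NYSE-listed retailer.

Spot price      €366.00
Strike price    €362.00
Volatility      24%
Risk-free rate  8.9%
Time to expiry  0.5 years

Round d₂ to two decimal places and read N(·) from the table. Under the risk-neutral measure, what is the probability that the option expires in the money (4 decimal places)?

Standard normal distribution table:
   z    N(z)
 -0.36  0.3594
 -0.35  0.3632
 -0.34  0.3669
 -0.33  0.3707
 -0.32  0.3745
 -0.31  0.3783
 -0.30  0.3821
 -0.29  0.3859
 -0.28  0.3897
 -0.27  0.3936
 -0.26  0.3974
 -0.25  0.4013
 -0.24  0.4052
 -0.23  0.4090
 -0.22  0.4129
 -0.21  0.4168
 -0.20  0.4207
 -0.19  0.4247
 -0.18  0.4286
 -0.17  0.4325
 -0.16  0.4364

σ√T = 0.24 × 0.7071 = 0.1697
d₁ = [ln(366/362) + (0.089 + ½·0.24²)·0.5] / (σ√T) = (0.0110 + 0.0589) / 0.1697 = 0.4118 which rounds to 0.41
d₂ = 0.4118 − 0.1697 = 0.2421 which rounds to 0.24
Risk-neutral Pr[S_T < K] = N(−d₂) = N(-0.24) = 0.4052

0.4052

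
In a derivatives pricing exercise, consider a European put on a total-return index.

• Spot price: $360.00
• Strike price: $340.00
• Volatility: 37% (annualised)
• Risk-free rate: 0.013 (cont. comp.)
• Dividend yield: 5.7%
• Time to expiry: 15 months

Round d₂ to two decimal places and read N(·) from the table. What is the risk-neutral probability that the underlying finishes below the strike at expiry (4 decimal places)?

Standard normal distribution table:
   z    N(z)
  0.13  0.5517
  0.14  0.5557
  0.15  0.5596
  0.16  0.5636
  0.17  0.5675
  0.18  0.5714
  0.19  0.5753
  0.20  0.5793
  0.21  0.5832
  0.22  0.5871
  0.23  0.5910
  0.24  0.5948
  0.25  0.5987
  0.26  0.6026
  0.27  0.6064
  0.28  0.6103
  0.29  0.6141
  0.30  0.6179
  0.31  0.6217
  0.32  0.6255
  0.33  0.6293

σ√T = 0.37 × 1.1180 = 0.4137
ln(S/K) + (r − q + σ²/2)T = ln(360/340) + (0.013 − 0.057 + 0.37²/2)·1.25 = 0.0572 + 0.0306 = 0.0877
d₁ = 0.0877 / 0.4137 = 0.2121 ⇒ 0.21
d₂ = d₁ − σ√T = 0.2121 − 0.4137 = -0.2016 ⇒ -0.20
Pr(exercise) under Q = N(−d₂) = N(0.20) = 0.5793

0.5793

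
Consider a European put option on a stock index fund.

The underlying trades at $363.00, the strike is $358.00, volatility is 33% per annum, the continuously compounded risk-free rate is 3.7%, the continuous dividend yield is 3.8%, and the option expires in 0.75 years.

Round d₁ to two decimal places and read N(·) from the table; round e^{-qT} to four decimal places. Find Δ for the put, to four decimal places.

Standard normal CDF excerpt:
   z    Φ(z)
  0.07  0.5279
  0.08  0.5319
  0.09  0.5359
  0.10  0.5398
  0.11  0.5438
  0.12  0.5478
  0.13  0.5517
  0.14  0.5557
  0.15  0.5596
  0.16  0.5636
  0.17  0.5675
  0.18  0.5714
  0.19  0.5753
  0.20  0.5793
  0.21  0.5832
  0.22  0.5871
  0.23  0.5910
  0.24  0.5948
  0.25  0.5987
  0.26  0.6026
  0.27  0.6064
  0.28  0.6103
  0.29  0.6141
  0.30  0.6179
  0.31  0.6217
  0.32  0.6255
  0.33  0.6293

σ√T = 0.33 × 0.8660 = 0.2858
d₁ = [ln(363/358) + (0.037 − 0.038 + 0.33²/2)·0.75] / 0.2858 = [0.0139 + 0.0401] / 0.2858 = 0.1888 → 0.19
N(d₁) = N(0.19) = 0.5753
Δ_put = exp(−qT)·(N(d₁) − 1) = 0.9719·(0.5753 − 1) = -0.4128

-0.4128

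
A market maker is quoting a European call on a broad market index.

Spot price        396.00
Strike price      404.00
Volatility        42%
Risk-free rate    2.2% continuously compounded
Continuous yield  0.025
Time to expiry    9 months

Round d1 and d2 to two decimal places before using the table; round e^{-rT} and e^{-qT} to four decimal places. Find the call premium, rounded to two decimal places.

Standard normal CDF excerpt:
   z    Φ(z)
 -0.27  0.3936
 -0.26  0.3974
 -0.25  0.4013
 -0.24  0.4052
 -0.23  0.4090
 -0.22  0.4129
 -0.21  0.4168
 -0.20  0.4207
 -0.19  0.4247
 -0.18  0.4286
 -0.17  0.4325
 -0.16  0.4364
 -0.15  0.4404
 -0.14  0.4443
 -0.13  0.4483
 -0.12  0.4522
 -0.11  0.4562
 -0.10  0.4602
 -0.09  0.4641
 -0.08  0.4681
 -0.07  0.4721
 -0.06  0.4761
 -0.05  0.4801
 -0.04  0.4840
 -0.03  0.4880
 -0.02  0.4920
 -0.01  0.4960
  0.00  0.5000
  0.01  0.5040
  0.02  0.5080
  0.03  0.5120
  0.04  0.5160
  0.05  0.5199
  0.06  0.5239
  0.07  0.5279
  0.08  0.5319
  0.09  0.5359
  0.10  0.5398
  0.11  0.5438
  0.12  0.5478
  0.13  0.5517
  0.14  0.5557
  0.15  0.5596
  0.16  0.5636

51.88

T = 0.75;  σ√T = 0.3637
d₁ = [ln(396/404) + (0.022 − 0.025 + 0.42²/2)·0.75] / 0.3637 = [-0.0200 + 0.0639] / 0.3637 = 0.1207 → 0.12
d₂ = d₁ − σ√T = 0.1207 − 0.3637 = -0.2430 → -0.24
e^(−qT) = e^(−0.025·0.75) = 0.9814;  e^(−rT) = e^(−0.022·0.75) = 0.9836
C = 396·0.9814·N(0.12) − 404·0.9836·N(-0.24) = 396·0.9814·0.5478 − 404·0.9836·0.4052 = 212.8939 − 161.0161 = 51.8778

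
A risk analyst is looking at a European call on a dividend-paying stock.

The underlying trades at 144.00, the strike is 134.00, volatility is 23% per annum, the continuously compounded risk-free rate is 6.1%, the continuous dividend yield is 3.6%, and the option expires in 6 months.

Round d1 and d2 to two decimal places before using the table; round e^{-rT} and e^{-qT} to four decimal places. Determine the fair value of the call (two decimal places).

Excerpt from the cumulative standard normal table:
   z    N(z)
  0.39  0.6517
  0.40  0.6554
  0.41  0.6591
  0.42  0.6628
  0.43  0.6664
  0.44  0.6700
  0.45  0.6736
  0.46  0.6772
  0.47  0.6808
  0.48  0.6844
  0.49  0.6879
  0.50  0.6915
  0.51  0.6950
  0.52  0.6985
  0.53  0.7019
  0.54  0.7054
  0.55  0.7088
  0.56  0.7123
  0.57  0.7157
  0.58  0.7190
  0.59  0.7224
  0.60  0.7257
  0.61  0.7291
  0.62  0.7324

σ√T = 0.23·√0.5 = 0.1626
d₁ = [ln(144/134) + (0.061 − 0.036 + 0.23²/2)·0.5] / 0.1626 = [0.0720 + 0.0257] / 0.1626 = 0.6007 → 0.60
d₂ = d₁ − σ√T = 0.6007 − 0.1626 = 0.4381 → 0.44
exp(−qT) = exp(−0.036·0.5) = 0.9822;  exp(−rT) = exp(−0.061·0.5) = 0.9700
N(d₁) = N(0.60) = 0.7257;  N(d₂) = N(0.44) = 0.6700
C = 144·0.9822·0.7257 − 134·0.9700·0.6700 = 102.6407 − 87.0866 = 15.5541

15.55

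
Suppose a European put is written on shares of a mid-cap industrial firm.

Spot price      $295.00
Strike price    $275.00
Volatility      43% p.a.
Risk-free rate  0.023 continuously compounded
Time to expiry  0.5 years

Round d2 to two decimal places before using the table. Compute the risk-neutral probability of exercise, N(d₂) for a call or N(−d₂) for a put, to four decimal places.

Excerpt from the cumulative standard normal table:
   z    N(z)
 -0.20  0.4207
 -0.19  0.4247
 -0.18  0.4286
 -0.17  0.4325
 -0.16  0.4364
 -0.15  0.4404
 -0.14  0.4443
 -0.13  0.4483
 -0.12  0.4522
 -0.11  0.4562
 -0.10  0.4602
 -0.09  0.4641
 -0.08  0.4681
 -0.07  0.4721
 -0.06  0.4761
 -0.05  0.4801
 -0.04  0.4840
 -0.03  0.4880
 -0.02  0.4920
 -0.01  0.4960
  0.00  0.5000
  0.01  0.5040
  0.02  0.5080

σ√T = 0.43 × 0.7071 = 0.3041
ln(S/K) + (r + σ²/2)T = ln(295/275) + (0.023 + 0.43²/2)·0.5 = 0.0702 + 0.0577 = 0.1279
d₁ = 0.1279 / 0.3041 = 0.4207 ≈ 0.42
d₂ = d₁ − σ√T = 0.4207 − 0.3041 = 0.1167 ≈ 0.12
Pr(exercise) under Q = N(−d₂) = N(-0.12) = 0.4522

0.4522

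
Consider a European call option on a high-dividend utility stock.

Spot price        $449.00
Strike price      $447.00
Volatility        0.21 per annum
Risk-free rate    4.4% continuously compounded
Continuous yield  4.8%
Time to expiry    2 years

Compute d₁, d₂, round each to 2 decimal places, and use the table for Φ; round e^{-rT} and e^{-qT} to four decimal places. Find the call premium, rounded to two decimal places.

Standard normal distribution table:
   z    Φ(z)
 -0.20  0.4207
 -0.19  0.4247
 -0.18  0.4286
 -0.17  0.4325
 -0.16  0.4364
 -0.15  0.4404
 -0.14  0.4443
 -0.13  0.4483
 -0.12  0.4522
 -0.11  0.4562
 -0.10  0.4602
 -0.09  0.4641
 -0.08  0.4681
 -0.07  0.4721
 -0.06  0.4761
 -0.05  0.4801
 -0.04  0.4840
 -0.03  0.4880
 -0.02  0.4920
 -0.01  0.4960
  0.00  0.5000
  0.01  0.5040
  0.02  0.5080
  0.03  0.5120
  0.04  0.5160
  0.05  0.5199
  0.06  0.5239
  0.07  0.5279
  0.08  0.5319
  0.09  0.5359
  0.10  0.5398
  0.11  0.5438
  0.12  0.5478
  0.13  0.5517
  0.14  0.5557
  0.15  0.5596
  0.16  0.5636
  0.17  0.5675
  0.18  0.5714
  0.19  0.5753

$48.03

T = 2;  σ√T = 0.2970
d₁ = [ln(449/447) + (0.044 − 0.048 + 0.21²/2)·2] / 0.2970 = [0.0045 + 0.0361] / 0.2970 = 0.1366 ⇒ 0.14
d₂ = d₁ − σ√T = 0.1366 − 0.2970 = -0.1604 ⇒ -0.16
exp(−qT) = exp(−0.048·2) = 0.9085;  exp(−rT) = exp(−0.044·2) = 0.9158
N(d₁) = N(0.14) = 0.5557;  N(d₂) = N(-0.16) = 0.4364
C = 449·0.9085·0.5557 − 447·0.9158·0.4364 = 226.6792 − 178.6458 = 48.0334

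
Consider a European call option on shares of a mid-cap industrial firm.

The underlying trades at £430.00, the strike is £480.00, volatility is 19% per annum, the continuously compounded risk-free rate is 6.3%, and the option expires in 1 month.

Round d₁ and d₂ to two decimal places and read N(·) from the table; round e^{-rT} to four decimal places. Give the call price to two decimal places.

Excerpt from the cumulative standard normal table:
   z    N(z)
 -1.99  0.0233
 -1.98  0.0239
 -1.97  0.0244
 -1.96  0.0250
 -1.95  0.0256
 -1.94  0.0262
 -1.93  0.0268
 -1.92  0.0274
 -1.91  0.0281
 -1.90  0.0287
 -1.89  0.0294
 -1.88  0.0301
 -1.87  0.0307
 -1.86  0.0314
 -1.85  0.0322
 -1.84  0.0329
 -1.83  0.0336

T = 0.08333;  σ√T = 0.0548
d₁ = [ln(430/480) + (0.063 + 0.19²/2)·0.08333] / 0.0548 = [-0.1100 + 0.0068] / 0.0548 = -1.8824 → -1.88
d₂ = d₁ − σ√T = -1.8824 − 0.0548 = -1.9373 → -1.94
exp(−rT) = exp(−0.063·0.08333) = 0.9948
N(d₁) = N(-1.88) = 0.0301;  N(d₂) = N(-1.94) = 0.0262
C = 430·0.0301 − 480·0.9948·0.0262 = 12.9430 − 12.5106 = 0.4324

£0.43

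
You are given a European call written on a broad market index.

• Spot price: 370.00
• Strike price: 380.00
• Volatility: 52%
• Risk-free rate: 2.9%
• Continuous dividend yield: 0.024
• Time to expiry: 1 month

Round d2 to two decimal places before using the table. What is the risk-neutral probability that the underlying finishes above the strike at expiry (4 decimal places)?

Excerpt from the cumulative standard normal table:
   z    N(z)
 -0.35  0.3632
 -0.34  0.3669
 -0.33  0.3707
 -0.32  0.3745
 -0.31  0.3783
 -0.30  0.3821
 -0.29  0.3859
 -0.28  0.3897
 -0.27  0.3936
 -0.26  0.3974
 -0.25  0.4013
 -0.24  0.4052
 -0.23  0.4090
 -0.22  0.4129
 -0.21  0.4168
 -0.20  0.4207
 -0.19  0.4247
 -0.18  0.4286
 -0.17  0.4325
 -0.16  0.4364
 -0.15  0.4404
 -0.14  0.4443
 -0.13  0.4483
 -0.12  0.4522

T = 0.08333;  σ√T = 0.1501
d₁ = [ln(370/380) + (0.029 − 0.024 + 0.52²/2)·0.08333] / 0.1501 = [-0.0267 + 0.0117] / 0.1501 = -0.0998 which rounds to -0.10
d₂ = d₁ − σ√T = -0.0998 − 0.1501 = -0.2499 which rounds to -0.25
Risk-neutral Pr[S_T > K] = N(d₂) = N(-0.25) = 0.4013

0.4013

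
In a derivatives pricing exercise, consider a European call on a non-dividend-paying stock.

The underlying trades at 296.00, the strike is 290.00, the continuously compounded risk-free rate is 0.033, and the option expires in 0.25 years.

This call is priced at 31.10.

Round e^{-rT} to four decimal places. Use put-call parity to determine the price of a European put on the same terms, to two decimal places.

exp(−rT) = exp(−0.033·0.25) = 0.9918
Put-call parity: C − P = S − K·e^(−rT) = 296 − 290·0.9918 = 296 − 287.6220 = 8.3780
P = C − (C − P) = 31.10 − (8.3780) = 22.7220

22.72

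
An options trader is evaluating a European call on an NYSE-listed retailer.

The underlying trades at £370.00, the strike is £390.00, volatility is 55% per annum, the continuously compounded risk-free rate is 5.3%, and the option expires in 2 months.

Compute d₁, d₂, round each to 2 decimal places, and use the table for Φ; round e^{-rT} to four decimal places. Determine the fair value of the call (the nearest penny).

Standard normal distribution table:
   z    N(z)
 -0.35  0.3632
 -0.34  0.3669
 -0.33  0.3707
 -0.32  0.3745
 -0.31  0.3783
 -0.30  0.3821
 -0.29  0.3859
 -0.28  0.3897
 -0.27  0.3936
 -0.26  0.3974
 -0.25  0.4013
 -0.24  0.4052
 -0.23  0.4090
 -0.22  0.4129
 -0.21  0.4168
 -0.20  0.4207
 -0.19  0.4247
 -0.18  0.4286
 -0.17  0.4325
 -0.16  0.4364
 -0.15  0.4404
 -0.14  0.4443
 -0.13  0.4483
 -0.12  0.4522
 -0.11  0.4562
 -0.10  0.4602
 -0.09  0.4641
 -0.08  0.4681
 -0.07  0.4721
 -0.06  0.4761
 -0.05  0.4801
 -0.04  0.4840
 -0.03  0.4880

£26.96

T = 0.1667;  σ√T = 0.2245
ln(S/K) + (r + σ²/2)T = ln(370/390) + (0.053 + 0.55²/2)·0.1667 = -0.0526 + 0.0340 = -0.0186
d₁ = -0.0186 / 0.2245 = -0.0828 which rounds to -0.08
d₂ = d₁ − σ√T = -0.0828 − 0.2245 = -0.3074 which rounds to -0.31
exp(−rT) = exp(−0.053·0.1667) = 0.9912
N(d₁) = N(-0.08) = 0.4681;  N(d₂) = N(-0.31) = 0.3783
C = 370·0.4681 − 390·0.9912·0.3783 = 173.1970 − 146.2387 = 26.9583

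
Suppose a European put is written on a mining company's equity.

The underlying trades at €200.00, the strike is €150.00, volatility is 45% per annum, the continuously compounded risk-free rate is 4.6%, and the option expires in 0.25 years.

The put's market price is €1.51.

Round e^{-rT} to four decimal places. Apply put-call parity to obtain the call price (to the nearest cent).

€53.22

e^(−rT) = e^(−0.046·0.25) = 0.9886
Put-call parity: C − P = S − K·e^(−rT) = 200 − 150·0.9886 = 200 − 148.2900 = 51.7100
C = P + (C − P) = 1.51 + (51.7100) = 53.2200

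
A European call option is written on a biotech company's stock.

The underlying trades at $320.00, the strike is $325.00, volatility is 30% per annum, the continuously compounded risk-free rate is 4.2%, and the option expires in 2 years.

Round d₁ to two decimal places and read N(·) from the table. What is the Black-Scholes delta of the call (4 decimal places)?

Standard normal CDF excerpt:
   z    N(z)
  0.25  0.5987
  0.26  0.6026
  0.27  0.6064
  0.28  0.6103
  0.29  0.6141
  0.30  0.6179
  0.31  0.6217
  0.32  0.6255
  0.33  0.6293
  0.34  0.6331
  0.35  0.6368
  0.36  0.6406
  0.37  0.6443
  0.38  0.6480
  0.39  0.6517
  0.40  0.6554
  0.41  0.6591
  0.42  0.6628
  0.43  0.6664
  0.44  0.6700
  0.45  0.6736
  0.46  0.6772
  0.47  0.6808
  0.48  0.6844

σ√T = 0.3 × 1.4142 = 0.4243
d₁ = [ln(320/325) + (0.042 + ½·0.3²)·2] / (σ√T) = (-0.0155 + 0.1740) / 0.4243 = 0.3736 ⇒ 0.37
N(d₁) = N(0.37) = 0.6443
Δ_call = N(d₁) = 0.6443

0.6443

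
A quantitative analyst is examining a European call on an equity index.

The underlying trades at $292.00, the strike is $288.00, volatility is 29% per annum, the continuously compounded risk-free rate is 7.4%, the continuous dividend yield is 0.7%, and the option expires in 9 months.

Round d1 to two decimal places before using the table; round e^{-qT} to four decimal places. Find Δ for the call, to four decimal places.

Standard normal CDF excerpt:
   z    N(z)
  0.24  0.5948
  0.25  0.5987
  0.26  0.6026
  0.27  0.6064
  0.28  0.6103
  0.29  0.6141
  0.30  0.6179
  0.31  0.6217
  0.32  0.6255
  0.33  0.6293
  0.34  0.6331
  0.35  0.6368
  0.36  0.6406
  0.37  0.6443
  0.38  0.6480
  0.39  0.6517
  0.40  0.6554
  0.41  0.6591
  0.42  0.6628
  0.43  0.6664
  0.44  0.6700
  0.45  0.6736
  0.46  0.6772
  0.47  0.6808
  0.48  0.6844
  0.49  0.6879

σ√T = 0.29·√0.75 = 0.2511
d₁ = [ln(292/288) + (0.074 − 0.007 + 0.29²/2)·0.75] / 0.2511 = [0.0138 + 0.0818] / 0.2511 = 0.3806 → 0.38
N(d₁) = N(0.38) = 0.6480
Δ_call = e^(−qT)·N(d₁) = 0.9948·0.6480 = 0.6446

0.6446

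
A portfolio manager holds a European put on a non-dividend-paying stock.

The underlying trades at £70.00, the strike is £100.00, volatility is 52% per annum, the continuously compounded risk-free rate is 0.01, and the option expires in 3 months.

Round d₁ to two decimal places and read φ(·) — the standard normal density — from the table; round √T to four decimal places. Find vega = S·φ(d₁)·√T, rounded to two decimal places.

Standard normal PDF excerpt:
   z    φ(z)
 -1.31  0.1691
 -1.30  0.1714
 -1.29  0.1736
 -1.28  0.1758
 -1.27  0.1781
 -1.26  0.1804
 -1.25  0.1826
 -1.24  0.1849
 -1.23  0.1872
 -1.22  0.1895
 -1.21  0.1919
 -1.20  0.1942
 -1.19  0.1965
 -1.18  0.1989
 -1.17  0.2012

6.55

σ√T = 0.52 × 0.5000 = 0.2600
d₁ = [ln(70/100) + (0.01 + ½·0.52²)·0.25] / (σ√T) = (-0.3567 + 0.0363) / 0.2600 = -1.2322 → -1.23
√T = √0.25 = 0.5000
φ(d₁) = φ(-1.23) = 0.1872
vega = S·φ(d₁)·√T = 70·0.1872·0.5000 = 6.5520
(Call and put vega coincide under Black-Scholes.)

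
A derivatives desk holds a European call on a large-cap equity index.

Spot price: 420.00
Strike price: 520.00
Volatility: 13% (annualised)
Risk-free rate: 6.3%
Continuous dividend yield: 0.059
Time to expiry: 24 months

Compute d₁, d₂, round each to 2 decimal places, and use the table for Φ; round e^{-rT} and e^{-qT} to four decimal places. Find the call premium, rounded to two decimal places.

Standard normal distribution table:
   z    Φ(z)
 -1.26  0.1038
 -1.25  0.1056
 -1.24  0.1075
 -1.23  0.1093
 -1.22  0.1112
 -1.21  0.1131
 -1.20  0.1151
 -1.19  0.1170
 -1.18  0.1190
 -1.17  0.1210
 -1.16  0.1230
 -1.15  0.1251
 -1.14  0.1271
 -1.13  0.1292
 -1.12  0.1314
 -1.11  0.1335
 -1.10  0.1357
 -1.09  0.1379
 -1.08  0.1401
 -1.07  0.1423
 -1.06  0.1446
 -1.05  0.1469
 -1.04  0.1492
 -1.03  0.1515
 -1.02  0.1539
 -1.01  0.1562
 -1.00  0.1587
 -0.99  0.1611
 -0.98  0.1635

σ√T = 0.13 × 1.4142 = 0.1838
d₁ = [ln(420/520) + (0.063 − 0.059 + 0.13²/2)·2] / 0.1838 = [-0.2136 + 0.0249] / 0.1838 = -1.0263 ≈ -1.03
d₂ = d₁ − σ√T = -1.0263 − 0.1838 = -1.2101 ≈ -1.21
e^(−qT) = e^(−0.059·2) = 0.8887;  e^(−rT) = e^(−0.063·2) = 0.8816
C = 420·0.8887·N(-1.03) − 520·0.8816·N(-1.21) = 420·0.8887·0.1515 − 520·0.8816·0.1131 = 56.5480 − 51.8487 = 4.6993

4.70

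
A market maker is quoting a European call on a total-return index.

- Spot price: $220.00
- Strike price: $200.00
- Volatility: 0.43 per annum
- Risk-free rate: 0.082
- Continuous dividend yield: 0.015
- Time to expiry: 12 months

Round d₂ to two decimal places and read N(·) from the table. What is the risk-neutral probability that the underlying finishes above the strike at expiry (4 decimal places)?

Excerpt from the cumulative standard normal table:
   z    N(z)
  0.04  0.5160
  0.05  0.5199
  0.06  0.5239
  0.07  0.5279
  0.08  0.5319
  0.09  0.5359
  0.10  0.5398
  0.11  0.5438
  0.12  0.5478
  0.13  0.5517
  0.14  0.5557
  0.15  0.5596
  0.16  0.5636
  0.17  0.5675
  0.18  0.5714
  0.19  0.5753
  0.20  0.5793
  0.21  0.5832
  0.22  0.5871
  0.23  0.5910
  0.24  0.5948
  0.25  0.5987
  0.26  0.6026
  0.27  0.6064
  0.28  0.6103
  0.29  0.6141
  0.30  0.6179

0.5636

σ√T = 0.43·√1 = 0.4300
d₁ = [ln(220/200) + (0.082 − 0.015 + 0.43²/2)·1] / 0.4300 = [0.0953 + 0.1594] / 0.4300 = 0.5925 which rounds to 0.59
d₂ = d₁ − σ√T = 0.5925 − 0.4300 = 0.1625 which rounds to 0.16
Pr(exercise) under Q = N(d₂) = 0.5636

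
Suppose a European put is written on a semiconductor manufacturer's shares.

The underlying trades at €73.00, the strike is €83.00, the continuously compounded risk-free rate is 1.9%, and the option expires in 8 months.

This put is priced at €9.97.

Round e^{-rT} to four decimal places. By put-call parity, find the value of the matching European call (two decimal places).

e^(−rT) = e^(−0.019·0.6667) = 0.9874
Put-call parity: C − P = S − K·e^(−rT) = 73 − 83·0.9874 = 73 − 81.9542 = -8.9542
C = P + (C − P) = 9.97 + (-8.9542) = 1.0158

€1.02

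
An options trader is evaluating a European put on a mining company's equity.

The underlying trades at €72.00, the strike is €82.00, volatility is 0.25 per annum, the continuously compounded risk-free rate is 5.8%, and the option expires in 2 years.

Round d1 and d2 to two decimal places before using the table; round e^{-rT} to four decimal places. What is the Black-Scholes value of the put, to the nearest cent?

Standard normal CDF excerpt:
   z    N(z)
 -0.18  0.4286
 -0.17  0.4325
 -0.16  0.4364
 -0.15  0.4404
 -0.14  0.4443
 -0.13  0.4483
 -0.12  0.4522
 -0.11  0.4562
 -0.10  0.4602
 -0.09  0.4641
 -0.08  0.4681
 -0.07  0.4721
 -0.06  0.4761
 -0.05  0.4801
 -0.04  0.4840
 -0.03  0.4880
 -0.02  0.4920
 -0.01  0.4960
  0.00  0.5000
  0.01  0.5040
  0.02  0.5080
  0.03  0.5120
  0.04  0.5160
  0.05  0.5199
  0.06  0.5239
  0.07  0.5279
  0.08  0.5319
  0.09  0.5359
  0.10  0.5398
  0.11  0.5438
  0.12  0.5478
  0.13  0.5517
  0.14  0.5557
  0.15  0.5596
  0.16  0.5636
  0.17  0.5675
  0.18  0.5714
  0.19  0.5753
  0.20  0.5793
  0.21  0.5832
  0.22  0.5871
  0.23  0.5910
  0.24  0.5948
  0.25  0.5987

T = 2;  σ√T = 0.3536
d₁ = [ln(72/82) + (0.058 + 0.25²/2)·2] / 0.3536 = [-0.1301 + 0.1785] / 0.3536 = 0.1370 ⇒ 0.14
d₂ = d₁ − σ√T = 0.1370 − 0.3536 = -0.2165 ⇒ -0.22
e^(−rT) = e^(−0.058·2) = 0.8905
P = 82·0.8905·N(0.22) − 72·N(-0.14) = 82·0.8905·0.5871 − 72·0.4443 = 42.8706 − 31.9896 = 10.8810

€10.88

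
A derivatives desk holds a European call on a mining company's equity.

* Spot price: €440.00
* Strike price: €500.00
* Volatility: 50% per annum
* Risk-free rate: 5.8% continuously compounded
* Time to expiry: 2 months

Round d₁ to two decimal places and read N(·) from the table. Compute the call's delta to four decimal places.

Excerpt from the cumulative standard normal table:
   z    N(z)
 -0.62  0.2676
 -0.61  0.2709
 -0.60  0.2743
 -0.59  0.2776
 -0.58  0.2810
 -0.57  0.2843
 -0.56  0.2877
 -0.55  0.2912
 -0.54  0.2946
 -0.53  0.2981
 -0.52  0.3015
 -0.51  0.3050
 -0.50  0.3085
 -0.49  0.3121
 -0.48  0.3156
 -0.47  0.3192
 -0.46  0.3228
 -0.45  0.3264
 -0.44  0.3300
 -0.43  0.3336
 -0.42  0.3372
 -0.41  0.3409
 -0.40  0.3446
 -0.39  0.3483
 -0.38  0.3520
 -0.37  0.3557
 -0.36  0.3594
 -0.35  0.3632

0.3156

σ√T = 0.5 × 0.4082 = 0.2041
ln(S/K) + (r + σ²/2)T = ln(440/500) + (0.058 + 0.5²/2)·0.1667 = -0.1278 + 0.0305 = -0.0973
d₁ = -0.0973 / 0.2041 = -0.4768 ≈ -0.48
N(d₁) = N(-0.48) = 0.3156
Δ_call = N(d₁) = 0.3156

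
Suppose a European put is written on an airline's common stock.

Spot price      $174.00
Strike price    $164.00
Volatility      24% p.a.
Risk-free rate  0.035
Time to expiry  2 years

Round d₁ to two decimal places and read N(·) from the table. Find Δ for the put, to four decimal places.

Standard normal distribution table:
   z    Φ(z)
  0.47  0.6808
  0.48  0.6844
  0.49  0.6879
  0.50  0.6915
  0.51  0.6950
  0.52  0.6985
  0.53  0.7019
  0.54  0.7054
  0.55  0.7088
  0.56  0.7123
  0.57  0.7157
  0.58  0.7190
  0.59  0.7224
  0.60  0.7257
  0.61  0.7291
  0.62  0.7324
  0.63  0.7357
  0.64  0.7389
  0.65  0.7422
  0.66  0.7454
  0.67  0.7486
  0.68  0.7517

-0.2912

T = 2;  σ√T = 0.3394
ln(S/K) + (r + σ²/2)T = ln(174/164) + (0.035 + 0.24²/2)·2 = 0.0592 + 0.1276 = 0.1868
d₁ = 0.1868 / 0.3394 = 0.5503 ⇒ 0.55
N(d₁) = N(0.55) = 0.7088
Δ_put = N(d₁) − 1 = 0.7088 − 1 = -0.2912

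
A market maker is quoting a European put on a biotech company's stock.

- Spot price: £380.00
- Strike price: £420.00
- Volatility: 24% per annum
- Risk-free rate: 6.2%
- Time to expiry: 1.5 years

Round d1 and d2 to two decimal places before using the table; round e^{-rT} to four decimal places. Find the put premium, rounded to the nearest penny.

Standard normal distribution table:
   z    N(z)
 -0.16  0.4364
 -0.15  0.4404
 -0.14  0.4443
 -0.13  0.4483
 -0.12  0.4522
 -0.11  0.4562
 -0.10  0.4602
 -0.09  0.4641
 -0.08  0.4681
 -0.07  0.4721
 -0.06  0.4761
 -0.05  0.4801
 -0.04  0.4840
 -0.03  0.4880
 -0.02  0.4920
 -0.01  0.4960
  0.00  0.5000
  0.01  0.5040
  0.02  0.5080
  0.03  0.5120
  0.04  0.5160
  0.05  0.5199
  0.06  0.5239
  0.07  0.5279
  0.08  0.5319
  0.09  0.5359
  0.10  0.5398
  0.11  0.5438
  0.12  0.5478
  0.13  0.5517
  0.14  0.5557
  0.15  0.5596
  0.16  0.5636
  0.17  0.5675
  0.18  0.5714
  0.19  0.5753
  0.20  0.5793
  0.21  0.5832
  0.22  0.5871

£45.35

T = 1.5;  σ√T = 0.2939
ln(S/K) + (r + σ²/2)T = ln(380/420) + (0.062 + 0.24²/2)·1.5 = -0.1001 + 0.1362 = 0.0361
d₁ = 0.0361 / 0.2939 = 0.1229 ≈ 0.12
d₂ = d₁ − σ√T = 0.1229 − 0.2939 = -0.1711 ≈ -0.17
exp(−rT) = exp(−0.062·1.5) = 0.9112
N(−d₂) = N(0.17) = 0.5675;  N(−d₁) = N(-0.12) = 0.4522
P = 420·0.9112·0.5675 − 380·0.4522 = 217.1845 − 171.8360 = 45.3485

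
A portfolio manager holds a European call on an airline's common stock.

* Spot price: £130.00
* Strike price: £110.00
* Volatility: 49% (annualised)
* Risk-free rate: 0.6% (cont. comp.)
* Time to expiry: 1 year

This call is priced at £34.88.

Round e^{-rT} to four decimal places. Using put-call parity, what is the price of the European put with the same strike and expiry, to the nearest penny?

exp(−rT) = exp(−0.006·1) = 0.9940
Put-call parity: C − P = S − K·e^(−rT) = 130 − 110·0.9940 = 130 − 109.3400 = 20.6600
P = C − (C − P) = 34.88 − (20.6600) = 14.2200

£14.22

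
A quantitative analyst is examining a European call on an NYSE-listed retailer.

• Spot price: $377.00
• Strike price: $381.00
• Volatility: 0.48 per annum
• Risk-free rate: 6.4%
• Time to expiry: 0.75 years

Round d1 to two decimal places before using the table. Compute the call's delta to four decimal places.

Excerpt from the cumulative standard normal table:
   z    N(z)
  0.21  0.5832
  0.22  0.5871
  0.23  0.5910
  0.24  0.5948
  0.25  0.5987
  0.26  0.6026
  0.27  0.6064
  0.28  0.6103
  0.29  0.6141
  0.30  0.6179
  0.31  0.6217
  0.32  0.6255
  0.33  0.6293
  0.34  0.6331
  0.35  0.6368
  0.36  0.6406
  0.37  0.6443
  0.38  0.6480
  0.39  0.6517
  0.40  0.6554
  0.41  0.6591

σ√T = 0.48·√0.75 = 0.4157
ln(S/K) + (r + σ²/2)T = ln(377/381) + (0.064 + 0.48²/2)·0.75 = -0.0106 + 0.1344 = 0.1238
d₁ = 0.1238 / 0.4157 = 0.2979 ≈ 0.30
N(d₁) = N(0.30) = 0.6179
Δ_call = N(d₁) = 0.6179

0.6179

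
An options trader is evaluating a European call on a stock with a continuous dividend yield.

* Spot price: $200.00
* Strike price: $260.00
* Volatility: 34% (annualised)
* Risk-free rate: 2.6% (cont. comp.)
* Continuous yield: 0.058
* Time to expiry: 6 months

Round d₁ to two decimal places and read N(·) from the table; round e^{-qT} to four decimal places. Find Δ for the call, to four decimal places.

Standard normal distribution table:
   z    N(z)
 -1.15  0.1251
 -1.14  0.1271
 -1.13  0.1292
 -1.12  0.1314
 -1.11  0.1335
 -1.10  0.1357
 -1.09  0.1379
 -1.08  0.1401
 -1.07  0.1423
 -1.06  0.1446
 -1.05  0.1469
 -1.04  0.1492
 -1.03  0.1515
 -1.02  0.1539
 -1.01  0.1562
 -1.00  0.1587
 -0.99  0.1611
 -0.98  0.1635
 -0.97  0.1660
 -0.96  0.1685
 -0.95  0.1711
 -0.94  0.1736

σ√T = 0.34 × 0.7071 = 0.2404
ln(S/K) + (r − q + σ²/2)T = ln(200/260) + (0.026 − 0.058 + 0.34²/2)·0.5 = -0.2624 + 0.0129 = -0.2495
d₁ = -0.2495 / 0.2404 = -1.0376 → -1.04
N(d₁) = N(-1.04) = 0.1492
Δ_call = e^(−qT)·N(d₁) = 0.9714·0.1492 = 0.1449

0.1449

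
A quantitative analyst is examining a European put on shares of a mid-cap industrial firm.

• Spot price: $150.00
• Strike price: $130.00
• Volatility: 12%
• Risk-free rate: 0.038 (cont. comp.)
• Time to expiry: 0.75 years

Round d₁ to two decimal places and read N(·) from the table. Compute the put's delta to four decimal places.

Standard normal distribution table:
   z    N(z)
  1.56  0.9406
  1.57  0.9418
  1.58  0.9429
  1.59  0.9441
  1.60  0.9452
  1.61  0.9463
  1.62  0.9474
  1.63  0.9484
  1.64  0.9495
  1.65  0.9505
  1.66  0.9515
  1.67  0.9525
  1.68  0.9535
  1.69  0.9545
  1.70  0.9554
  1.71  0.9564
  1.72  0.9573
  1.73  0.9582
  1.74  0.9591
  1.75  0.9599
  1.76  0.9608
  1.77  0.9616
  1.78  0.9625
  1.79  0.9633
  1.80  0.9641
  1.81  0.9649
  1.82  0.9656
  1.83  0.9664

-0.0446

T = 0.75;  σ√T = 0.1039
d₁ = [ln(150/130) + (0.038 + ½·0.12²)·0.75] / (σ√T) = (0.1431 + 0.0339) / 0.1039 = 1.7032 ≈ 1.70
N(d₁) = N(1.70) = 0.9554
Δ_put = N(d₁) − 1 = 0.9554 − 1 = -0.0446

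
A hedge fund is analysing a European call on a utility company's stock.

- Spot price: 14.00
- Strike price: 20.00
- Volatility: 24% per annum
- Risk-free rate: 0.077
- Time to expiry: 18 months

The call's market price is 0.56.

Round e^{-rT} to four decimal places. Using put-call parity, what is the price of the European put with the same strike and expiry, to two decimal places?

e^(−rT) = e^(−0.077·1.5) = 0.8909
Put-call parity: C − P = S − K·e^(−rT) = 14 − 20·0.8909 = 14 − 17.8180 = -3.8180
P = C − (C − P) = 0.56 − (-3.8180) = 4.3780

4.38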